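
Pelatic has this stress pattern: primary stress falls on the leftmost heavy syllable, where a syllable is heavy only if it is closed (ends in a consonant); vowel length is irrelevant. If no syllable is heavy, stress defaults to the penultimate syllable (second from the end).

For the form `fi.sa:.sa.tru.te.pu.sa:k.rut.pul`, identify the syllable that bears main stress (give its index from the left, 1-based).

Weights: 1 fi L, 2 sa: L, 3 sa L, 4 tru L, 5 te L, 6 pu L, 7 sa:k H, 8 rut H, 9 pul H.
Heavy syllables in the domain: 7, 8, 9. The leftmost is syllable 7 (sa:k).
Primary stress: syllable 7 → fi.sa:.sa.tru.te.pu.ˈsa:k.rut.pul.

7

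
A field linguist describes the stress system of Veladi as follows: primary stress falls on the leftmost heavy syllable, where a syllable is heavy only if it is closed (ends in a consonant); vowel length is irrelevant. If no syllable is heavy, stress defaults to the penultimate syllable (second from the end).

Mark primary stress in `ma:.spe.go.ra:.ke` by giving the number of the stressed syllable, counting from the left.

Weights: 1 ma: L, 2 spe L, 3 go L, 4 ra: L, 5 ke L.
No heavy syllable in the domain; default to the penultimate syllable (second from the end) = syllable 4.
Primary stress: syllable 4 → ma:.spe.go.ˈra:.ke.

4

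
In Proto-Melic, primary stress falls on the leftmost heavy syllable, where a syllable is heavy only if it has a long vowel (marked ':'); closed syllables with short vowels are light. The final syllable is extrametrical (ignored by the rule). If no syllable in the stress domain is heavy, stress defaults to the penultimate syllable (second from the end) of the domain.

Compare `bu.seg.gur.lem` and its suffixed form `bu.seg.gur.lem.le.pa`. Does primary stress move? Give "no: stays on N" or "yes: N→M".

Base `bu.seg.gur.lem` (4 syllables):
  The final syllable (4, lem) is extrametrical; the stress domain is syllables 1–3.
  Weights: 1 bu L, 2 seg L, 3 gur L.
  No heavy syllable in the domain; default to the penultimate syllable (second from the end) of the domain = syllable 2.
  → primary stress on syllable 2.
Suffixed `bu.seg.gur.lem.le.pa` (6 syllables):
  The final syllable (6, pa) is extrametrical; the stress domain is syllables 1–5.
  Weights: 1 bu L, 2 seg L, 3 gur L, 4 lem L, 5 le L.
  No heavy syllable in the domain; default to the penultimate syllable (second from the end) of the domain = syllable 4.
  → primary stress on syllable 4.

yes: 2→4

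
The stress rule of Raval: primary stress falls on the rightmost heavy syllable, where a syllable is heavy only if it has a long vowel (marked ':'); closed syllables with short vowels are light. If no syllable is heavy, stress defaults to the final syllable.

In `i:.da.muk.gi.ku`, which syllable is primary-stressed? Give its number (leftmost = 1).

1

Weights: 1 i: H, 2 da L, 3 muk L, 4 gi L, 5 ku L.
Heavy syllables in the domain: 1. The rightmost is syllable 1 (i:).
Primary stress: syllable 1 → ˈi:.da.muk.gi.ku.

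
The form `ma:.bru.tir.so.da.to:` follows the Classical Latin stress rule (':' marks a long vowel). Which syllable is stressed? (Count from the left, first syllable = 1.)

Classical Latin: stress the penult if heavy (long vowel or closed), else the antepenult.
Weights: 4 so L, 5 da L, 6 to: H.
The penult (syllable 5, da) is light, so stress falls on the antepenult (syllable 4, so).
Stress on syllable 4: ma:.bru.tir.ˈso.da.to:.

4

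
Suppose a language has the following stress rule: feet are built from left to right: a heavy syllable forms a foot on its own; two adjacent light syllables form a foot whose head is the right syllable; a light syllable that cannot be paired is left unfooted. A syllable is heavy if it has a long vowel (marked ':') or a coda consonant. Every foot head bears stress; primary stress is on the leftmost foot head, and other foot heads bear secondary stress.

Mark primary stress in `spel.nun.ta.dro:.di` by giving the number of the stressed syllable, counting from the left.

Weights: 1 spel H, 2 nun H, 3 ta L, 4 dro: H, 5 di L.
Parse left to right (heavy = foot alone; LL = one foot; stranded L unfooted): (ˈspel) (ˈnun) ta (ˈdro:) di.
Foot heads: 1, 2, 4.
Primary stress on the leftmost head = syllable 1.
Primary stress: syllable 1 → ˈspel.nun.ta.dro:.di.

1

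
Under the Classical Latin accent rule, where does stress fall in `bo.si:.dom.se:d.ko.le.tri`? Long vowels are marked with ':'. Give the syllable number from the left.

5

Classical Latin: stress the penult if heavy (long vowel or closed), else the antepenult.
Weights: 5 ko L, 6 le L, 7 tri L.
The penult (syllable 6, le) is light, so stress falls on the antepenult (syllable 5, ko).
Stress on syllable 5: bo.si:.dom.se:d.ˈko.le.tri.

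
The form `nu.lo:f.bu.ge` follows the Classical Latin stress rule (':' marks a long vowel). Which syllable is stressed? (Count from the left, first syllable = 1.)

Classical Latin: stress the penult if heavy (long vowel or closed), else the antepenult.
Weights: 2 lo:f H, 3 bu L, 4 ge L.
The penult (syllable 3, bu) is light, so stress falls on the antepenult (syllable 2, lo:f).
Stress on syllable 2: nu.ˈlo:f.bu.ge.

2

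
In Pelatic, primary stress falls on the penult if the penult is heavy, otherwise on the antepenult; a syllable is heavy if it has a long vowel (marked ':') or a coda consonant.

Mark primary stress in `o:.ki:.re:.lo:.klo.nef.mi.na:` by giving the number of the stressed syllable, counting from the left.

6

Weights: 6 nef H, 7 mi L, 8 na: H.
The penult (syllable 7, mi) is light, so stress falls on the antepenult (syllable 6, nef).
Primary stress: syllable 6 → o:.ki:.re:.lo:.klo.ˈnef.mi.na:.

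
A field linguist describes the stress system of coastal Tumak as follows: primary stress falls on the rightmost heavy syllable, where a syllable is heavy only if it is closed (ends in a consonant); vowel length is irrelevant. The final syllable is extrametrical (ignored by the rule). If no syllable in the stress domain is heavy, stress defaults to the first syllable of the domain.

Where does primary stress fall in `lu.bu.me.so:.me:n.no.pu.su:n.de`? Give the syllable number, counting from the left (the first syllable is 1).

8

The final syllable (9, de) is extrametrical; the stress domain is syllables 1–8.
Weights: 1 lu L, 2 bu L, 3 me L, 4 so: L, 5 me:n H, 6 no L, 7 pu L, 8 su:n H.
Heavy syllables in the domain: 5, 8. The rightmost is syllable 8 (su:n).
Primary stress: syllable 8 → lu.bu.me.so:.me:n.no.pu.ˈsu:n.de.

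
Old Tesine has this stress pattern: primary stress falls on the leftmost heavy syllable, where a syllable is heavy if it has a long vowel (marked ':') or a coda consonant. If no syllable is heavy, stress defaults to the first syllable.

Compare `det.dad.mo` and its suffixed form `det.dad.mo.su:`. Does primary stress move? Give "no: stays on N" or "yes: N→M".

Base `det.dad.mo` (3 syllables):
  Weights: 1 det H, 2 dad H, 3 mo L.
  Heavy syllables in the domain: 1, 2. The leftmost is syllable 1 (det).
  → primary stress on syllable 1.
Suffixed `det.dad.mo.su:` (4 syllables):
  Weights: 1 det H, 2 dad H, 3 mo L, 4 su: H.
  Heavy syllables in the domain: 1, 2, 4. The leftmost is syllable 1 (det).
  → primary stress on syllable 1.

no: stays on 1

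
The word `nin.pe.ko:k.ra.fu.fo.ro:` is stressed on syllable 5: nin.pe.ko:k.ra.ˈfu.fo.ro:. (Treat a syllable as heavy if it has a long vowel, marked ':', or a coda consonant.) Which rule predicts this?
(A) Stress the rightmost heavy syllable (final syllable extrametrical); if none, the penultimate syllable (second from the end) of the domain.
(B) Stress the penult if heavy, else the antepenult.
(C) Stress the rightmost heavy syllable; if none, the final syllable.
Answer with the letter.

Rule A → syllable 3 (observed: 5).
Rule B → syllable 5 ✓.
Rule C → syllable 7 (observed: 5).

B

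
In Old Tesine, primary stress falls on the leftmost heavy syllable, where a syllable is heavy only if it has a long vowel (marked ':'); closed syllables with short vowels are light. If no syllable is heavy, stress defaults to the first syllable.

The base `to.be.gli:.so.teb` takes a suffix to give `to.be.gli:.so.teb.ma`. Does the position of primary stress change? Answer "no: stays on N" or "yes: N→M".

no: stays on 3

Base `to.be.gli:.so.teb` (5 syllables):
  Weights: 1 to L, 2 be L, 3 gli: H, 4 so L, 5 teb L.
  Heavy syllables in the domain: 3. The leftmost is syllable 3 (gli:).
  → primary stress on syllable 3.
Suffixed `to.be.gli:.so.teb.ma` (6 syllables):
  Weights: 1 to L, 2 be L, 3 gli: H, 4 so L, 5 teb L, 6 ma L.
  Heavy syllables in the domain: 3. The leftmost is syllable 3 (gli:).
  → primary stress on syllable 3.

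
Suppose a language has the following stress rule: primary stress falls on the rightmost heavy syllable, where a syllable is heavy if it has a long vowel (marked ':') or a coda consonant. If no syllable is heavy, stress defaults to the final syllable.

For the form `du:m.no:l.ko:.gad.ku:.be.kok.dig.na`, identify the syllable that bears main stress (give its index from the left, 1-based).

Weights: 1 du:m H, 2 no:l H, 3 ko: H, 4 gad H, 5 ku: H, 6 be L, 7 kok H, 8 dig H, 9 na L.
Heavy syllables in the domain: 1, 2, 3, 4, 5, 7, 8. The rightmost is syllable 8 (dig).
Primary stress: syllable 8 → du:m.no:l.ko:.gad.ku:.be.kok.ˈdig.na.

8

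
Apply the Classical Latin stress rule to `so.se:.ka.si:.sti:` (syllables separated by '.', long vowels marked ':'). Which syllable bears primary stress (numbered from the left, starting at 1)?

4

Classical Latin: stress the penult if heavy (long vowel or closed), else the antepenult.
Weights: 3 ka L, 4 si: H, 5 sti: H.
The penult (syllable 4, si:) is heavy, so it takes stress.
Stress on syllable 4: so.se:.ka.ˈsi:.sti:.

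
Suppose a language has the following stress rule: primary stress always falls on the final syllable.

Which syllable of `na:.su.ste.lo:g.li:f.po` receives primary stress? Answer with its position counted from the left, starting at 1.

6

The word has 6 syllables; the final syllable is syllable 6 (po).
Primary stress: syllable 6 → na:.su.ste.lo:g.li:f.ˈpo.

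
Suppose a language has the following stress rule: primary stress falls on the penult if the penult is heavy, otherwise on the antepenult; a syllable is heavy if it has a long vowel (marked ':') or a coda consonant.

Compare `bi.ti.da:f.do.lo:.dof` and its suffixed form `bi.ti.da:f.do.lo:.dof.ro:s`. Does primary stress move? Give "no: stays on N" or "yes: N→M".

yes: 5→6

Base `bi.ti.da:f.do.lo:.dof` (6 syllables):
  Weights: 4 do L, 5 lo: H, 6 dof H.
  The penult (syllable 5, lo:) is heavy, so it takes stress.
  → primary stress on syllable 5.
Suffixed `bi.ti.da:f.do.lo:.dof.ro:s` (7 syllables):
  Weights: 5 lo: H, 6 dof H, 7 ro:s H.
  The penult (syllable 6, dof) is heavy, so it takes stress.
  → primary stress on syllable 6.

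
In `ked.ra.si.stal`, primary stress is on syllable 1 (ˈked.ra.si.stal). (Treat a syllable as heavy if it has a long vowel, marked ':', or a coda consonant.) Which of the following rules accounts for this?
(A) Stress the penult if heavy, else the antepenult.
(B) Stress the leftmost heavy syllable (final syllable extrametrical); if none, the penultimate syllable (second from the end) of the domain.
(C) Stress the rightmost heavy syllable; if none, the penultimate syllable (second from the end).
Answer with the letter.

Rule A → syllable 2 (observed: 1).
Rule B → syllable 1 ✓.
Rule C → syllable 4 (observed: 1).

B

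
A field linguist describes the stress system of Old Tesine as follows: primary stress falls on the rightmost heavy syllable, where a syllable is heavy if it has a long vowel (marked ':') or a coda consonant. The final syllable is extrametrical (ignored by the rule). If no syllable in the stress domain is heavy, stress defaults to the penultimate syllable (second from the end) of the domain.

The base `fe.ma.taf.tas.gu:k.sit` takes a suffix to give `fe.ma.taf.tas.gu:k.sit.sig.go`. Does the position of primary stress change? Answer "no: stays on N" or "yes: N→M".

Base `fe.ma.taf.tas.gu:k.sit` (6 syllables):
  The final syllable (6, sit) is extrametrical; the stress domain is syllables 1–5.
  Weights: 1 fe L, 2 ma L, 3 taf H, 4 tas H, 5 gu:k H.
  Heavy syllables in the domain: 3, 4, 5. The rightmost is syllable 5 (gu:k).
  → primary stress on syllable 5.
Suffixed `fe.ma.taf.tas.gu:k.sit.sig.go` (8 syllables):
  The final syllable (8, go) is extrametrical; the stress domain is syllables 1–7.
  Weights: 1 fe L, 2 ma L, 3 taf H, 4 tas H, 5 gu:k H, 6 sit H, 7 sig H.
  Heavy syllables in the domain: 3, 4, 5, 6, 7. The rightmost is syllable 7 (sig).
  → primary stress on syllable 7.

yes: 5→7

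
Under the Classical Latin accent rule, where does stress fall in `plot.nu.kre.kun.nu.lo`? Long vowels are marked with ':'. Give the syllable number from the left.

Classical Latin: stress the penult if heavy (long vowel or closed), else the antepenult.
Weights: 4 kun H, 5 nu L, 6 lo L.
The penult (syllable 5, nu) is light, so stress falls on the antepenult (syllable 4, kun).
Stress on syllable 4: plot.nu.kre.ˈkun.nu.lo.

4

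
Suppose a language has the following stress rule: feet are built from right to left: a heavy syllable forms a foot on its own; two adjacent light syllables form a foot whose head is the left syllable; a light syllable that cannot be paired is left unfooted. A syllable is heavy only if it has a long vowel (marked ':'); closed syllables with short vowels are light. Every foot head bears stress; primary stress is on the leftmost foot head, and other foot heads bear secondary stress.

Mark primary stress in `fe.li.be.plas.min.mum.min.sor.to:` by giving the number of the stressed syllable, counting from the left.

1

Weights: 1 fe L, 2 li L, 3 be L, 4 plas L, 5 min L, 6 mum L, 7 min L, 8 sor L, 9 to: H.
Parse right to left (heavy = foot alone; LL = one foot; stranded L unfooted): (ˈfe.li) (ˈbe.plas) (ˈmin.mum) (ˈmin.sor) (ˈto:).
Foot heads: 1, 3, 5, 7, 9.
Primary stress on the leftmost head = syllable 1.
Primary stress: syllable 1 → ˈfe.li.be.plas.min.mum.min.sor.to:.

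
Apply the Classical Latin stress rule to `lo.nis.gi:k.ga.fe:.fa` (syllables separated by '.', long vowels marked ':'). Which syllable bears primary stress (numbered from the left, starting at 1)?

Classical Latin: stress the penult if heavy (long vowel or closed), else the antepenult.
Weights: 4 ga L, 5 fe: H, 6 fa L.
The penult (syllable 5, fe:) is heavy, so it takes stress.
Stress on syllable 5: lo.nis.gi:k.ga.ˈfe:.fa.

5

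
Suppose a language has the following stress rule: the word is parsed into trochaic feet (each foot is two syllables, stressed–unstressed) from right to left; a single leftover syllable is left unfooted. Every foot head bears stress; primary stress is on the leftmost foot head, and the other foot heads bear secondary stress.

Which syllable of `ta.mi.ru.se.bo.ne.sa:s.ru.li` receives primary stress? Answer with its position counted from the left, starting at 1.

2

Parse right to left into trochaic (ˈσσ) feet: ta (ˈmi.ru) (ˈse.bo) (ˈne.sa:s) (ˈru.li). Syllable 1 is left unfooted.
Foot heads (stressed positions): 2, 4, 6, 8.
End Rule Leftmost: primary stress on the leftmost head = syllable 2.
Primary stress: syllable 2 → ta.ˈmi.ru.se.bo.ne.sa:s.ru.li.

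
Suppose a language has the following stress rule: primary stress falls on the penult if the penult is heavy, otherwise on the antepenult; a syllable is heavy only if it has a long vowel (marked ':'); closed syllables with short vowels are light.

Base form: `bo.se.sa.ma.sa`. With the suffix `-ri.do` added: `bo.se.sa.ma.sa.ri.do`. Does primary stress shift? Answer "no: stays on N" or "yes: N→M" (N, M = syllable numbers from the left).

yes: 3→5

Base `bo.se.sa.ma.sa` (5 syllables):
  Weights: 3 sa L, 4 ma L, 5 sa L.
  The penult (syllable 4, ma) is light, so stress falls on the antepenult (syllable 3, sa).
  → primary stress on syllable 3.
Suffixed `bo.se.sa.ma.sa.ri.do` (7 syllables):
  Weights: 5 sa L, 6 ri L, 7 do L.
  The penult (syllable 6, ri) is light, so stress falls on the antepenult (syllable 5, sa).
  → primary stress on syllable 5.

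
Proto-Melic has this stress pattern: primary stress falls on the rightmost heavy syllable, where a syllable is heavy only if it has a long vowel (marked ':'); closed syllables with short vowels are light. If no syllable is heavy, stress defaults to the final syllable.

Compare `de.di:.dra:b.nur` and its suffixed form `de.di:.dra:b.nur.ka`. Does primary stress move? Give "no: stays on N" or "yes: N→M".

no: stays on 3

Base `de.di:.dra:b.nur` (4 syllables):
  Weights: 1 de L, 2 di: H, 3 dra:b H, 4 nur L.
  Heavy syllables in the domain: 2, 3. The rightmost is syllable 3 (dra:b).
  → primary stress on syllable 3.
Suffixed `de.di:.dra:b.nur.ka` (5 syllables):
  Weights: 1 de L, 2 di: H, 3 dra:b H, 4 nur L, 5 ka L.
  Heavy syllables in the domain: 2, 3. The rightmost is syllable 3 (dra:b).
  → primary stress on syllable 3.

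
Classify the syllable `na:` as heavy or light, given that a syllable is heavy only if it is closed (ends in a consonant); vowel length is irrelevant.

light

`na:`: long vowel, open (no coda). Open (no coda) → light.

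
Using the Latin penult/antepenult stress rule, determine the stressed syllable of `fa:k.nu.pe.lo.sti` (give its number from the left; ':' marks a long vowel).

3

Classical Latin: stress the penult if heavy (long vowel or closed), else the antepenult.
Weights: 3 pe L, 4 lo L, 5 sti L.
The penult (syllable 4, lo) is light, so stress falls on the antepenult (syllable 3, pe).
Stress on syllable 3: fa:k.nu.ˈpe.lo.sti.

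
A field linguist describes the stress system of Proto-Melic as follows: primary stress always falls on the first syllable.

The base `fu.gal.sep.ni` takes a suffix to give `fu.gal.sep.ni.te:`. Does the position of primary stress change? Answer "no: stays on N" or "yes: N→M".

no: stays on 1

Base `fu.gal.sep.ni` (4 syllables):
  The word has 4 syllables; the first syllable is syllable 1 (fu).
  → primary stress on syllable 1.
Suffixed `fu.gal.sep.ni.te:` (5 syllables):
  The word has 5 syllables; the first syllable is syllable 1 (fu).
  → primary stress on syllable 1.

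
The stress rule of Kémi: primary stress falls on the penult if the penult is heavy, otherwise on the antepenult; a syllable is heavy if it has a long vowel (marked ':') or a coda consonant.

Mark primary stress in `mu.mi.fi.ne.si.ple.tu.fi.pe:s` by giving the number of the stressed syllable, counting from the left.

7

Weights: 7 tu L, 8 fi L, 9 pe:s H.
The penult (syllable 8, fi) is light, so stress falls on the antepenult (syllable 7, tu).
Primary stress: syllable 7 → mu.mi.fi.ne.si.ple.ˈtu.fi.pe:s.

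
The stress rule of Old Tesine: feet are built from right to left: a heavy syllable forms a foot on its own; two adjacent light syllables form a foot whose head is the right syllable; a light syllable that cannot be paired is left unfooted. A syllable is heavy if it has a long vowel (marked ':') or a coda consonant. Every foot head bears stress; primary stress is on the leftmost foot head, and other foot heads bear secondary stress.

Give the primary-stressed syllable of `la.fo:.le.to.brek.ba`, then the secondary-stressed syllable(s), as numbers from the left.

Weights: 1 la L, 2 fo: H, 3 le L, 4 to L, 5 brek H, 6 ba L.
Parse right to left (heavy = foot alone; LL = one foot; stranded L unfooted): la (ˈfo:) (le.ˈto) (ˈbrek) ba.
Foot heads: 2, 4, 5.
Primary stress on the leftmost head = syllable 2.
Secondary stress on 4, 5: la.ˈfo:.le.ˌto.ˌbrek.ba.

primary 2, secondary 4, 5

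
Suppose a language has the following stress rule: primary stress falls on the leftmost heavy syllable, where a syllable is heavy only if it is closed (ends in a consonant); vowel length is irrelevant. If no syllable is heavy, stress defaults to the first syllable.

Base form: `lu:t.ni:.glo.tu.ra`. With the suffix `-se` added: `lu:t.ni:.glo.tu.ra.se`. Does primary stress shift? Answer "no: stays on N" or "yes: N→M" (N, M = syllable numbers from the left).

Base `lu:t.ni:.glo.tu.ra` (5 syllables):
  Weights: 1 lu:t H, 2 ni: L, 3 glo L, 4 tu L, 5 ra L.
  Heavy syllables in the domain: 1. The leftmost is syllable 1 (lu:t).
  → primary stress on syllable 1.
Suffixed `lu:t.ni:.glo.tu.ra.se` (6 syllables):
  Weights: 1 lu:t H, 2 ni: L, 3 glo L, 4 tu L, 5 ra L, 6 se L.
  Heavy syllables in the domain: 1. The leftmost is syllable 1 (lu:t).
  → primary stress on syllable 1.

no: stays on 1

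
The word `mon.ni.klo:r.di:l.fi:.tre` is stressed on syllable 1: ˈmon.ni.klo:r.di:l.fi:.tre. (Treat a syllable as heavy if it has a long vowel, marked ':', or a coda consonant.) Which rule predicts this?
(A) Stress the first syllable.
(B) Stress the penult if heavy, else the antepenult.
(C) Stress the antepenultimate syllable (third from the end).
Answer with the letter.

Rule A → syllable 1 ✓.
Rule B → syllable 5 (observed: 1).
Rule C → syllable 4 (observed: 1).

A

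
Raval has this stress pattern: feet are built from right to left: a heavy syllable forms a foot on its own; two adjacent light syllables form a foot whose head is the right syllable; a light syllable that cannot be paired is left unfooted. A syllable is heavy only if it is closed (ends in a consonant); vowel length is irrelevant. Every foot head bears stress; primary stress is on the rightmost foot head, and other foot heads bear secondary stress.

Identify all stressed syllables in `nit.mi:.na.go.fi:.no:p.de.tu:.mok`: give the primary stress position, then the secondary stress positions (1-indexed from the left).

primary 9, secondary 1, 3, 5, 6, 8

Weights: 1 nit H, 2 mi: L, 3 na L, 4 go L, 5 fi: L, 6 no:p H, 7 de L, 8 tu: L, 9 mok H.
Parse right to left (heavy = foot alone; LL = one foot; stranded L unfooted): (ˈnit) (mi:.ˈna) (go.ˈfi:) (ˈno:p) (de.ˈtu:) (ˈmok).
Foot heads: 1, 3, 5, 6, 8, 9.
Primary stress on the rightmost head = syllable 9.
Secondary stress on 1, 3, 5, 6, 8: ˌnit.mi:.ˌna.go.ˌfi:.ˌno:p.de.ˌtu:.ˈmok.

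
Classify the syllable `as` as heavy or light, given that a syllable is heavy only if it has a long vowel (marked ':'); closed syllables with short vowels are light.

light

`as`: short vowel, closed (coda /s/). Short vowel → light.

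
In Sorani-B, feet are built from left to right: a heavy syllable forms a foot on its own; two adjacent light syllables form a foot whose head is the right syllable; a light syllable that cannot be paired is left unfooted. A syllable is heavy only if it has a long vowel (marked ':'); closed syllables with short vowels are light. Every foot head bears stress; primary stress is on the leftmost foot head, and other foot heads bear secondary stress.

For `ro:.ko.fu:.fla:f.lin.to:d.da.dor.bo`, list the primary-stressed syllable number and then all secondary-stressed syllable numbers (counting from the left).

Weights: 1 ro: H, 2 ko L, 3 fu: H, 4 fla:f H, 5 lin L, 6 to:d H, 7 da L, 8 dor L, 9 bo L.
Parse left to right (heavy = foot alone; LL = one foot; stranded L unfooted): (ˈro:) ko (ˈfu:) (ˈfla:f) lin (ˈto:d) (da.ˈdor) bo.
Foot heads: 1, 3, 4, 6, 8.
Primary stress on the leftmost head = syllable 1.
Secondary stress on 3, 4, 6, 8: ˈro:.ko.ˌfu:.ˌfla:f.lin.ˌto:d.da.ˌdor.bo.

primary 1, secondary 3, 4, 6, 8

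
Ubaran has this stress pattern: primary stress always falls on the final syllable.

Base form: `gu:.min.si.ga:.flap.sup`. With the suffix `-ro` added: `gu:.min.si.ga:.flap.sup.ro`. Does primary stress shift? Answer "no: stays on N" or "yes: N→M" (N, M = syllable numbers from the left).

Base `gu:.min.si.ga:.flap.sup` (6 syllables):
  The word has 6 syllables; the final syllable is syllable 6 (sup).
  → primary stress on syllable 6.
Suffixed `gu:.min.si.ga:.flap.sup.ro` (7 syllables):
  The word has 7 syllables; the final syllable is syllable 7 (ro).
  → primary stress on syllable 7.

yes: 6→7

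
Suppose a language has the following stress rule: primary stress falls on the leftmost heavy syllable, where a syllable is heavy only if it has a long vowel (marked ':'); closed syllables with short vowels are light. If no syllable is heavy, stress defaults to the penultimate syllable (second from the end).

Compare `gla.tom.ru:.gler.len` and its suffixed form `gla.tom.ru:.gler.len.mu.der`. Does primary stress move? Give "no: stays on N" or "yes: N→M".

no: stays on 3

Base `gla.tom.ru:.gler.len` (5 syllables):
  Weights: 1 gla L, 2 tom L, 3 ru: H, 4 gler L, 5 len L.
  Heavy syllables in the domain: 3. The leftmost is syllable 3 (ru:).
  → primary stress on syllable 3.
Suffixed `gla.tom.ru:.gler.len.mu.der` (7 syllables):
  Weights: 1 gla L, 2 tom L, 3 ru: H, 4 gler L, 5 len L, 6 mu L, 7 der L.
  Heavy syllables in the domain: 3. The leftmost is syllable 3 (ru:).
  → primary stress on syllable 3.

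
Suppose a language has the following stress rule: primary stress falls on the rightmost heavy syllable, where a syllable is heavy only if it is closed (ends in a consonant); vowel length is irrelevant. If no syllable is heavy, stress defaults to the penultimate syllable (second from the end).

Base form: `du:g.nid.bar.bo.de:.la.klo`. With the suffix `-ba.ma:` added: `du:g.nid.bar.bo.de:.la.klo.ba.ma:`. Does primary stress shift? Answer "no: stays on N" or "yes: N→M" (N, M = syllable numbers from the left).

no: stays on 3

Base `du:g.nid.bar.bo.de:.la.klo` (7 syllables):
  Weights: 1 du:g H, 2 nid H, 3 bar H, 4 bo L, 5 de: L, 6 la L, 7 klo L.
  Heavy syllables in the domain: 1, 2, 3. The rightmost is syllable 3 (bar).
  → primary stress on syllable 3.
Suffixed `du:g.nid.bar.bo.de:.la.klo.ba.ma:` (9 syllables):
  Weights: 1 du:g H, 2 nid H, 3 bar H, 4 bo L, 5 de: L, 6 la L, 7 klo L, 8 ba L, 9 ma: L.
  Heavy syllables in the domain: 1, 2, 3. The rightmost is syllable 3 (bar).
  → primary stress on syllable 3.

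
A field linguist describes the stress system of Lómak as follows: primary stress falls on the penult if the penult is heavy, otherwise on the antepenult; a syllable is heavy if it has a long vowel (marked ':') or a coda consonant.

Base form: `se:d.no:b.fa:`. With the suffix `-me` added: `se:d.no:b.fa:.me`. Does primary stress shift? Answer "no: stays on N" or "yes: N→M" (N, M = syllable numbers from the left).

Base `se:d.no:b.fa:` (3 syllables):
  Weights: 1 se:d H, 2 no:b H, 3 fa: H.
  The penult (syllable 2, no:b) is heavy, so it takes stress.
  → primary stress on syllable 2.
Suffixed `se:d.no:b.fa:.me` (4 syllables):
  Weights: 2 no:b H, 3 fa: H, 4 me L.
  The penult (syllable 3, fa:) is heavy, so it takes stress.
  → primary stress on syllable 3.

yes: 2→3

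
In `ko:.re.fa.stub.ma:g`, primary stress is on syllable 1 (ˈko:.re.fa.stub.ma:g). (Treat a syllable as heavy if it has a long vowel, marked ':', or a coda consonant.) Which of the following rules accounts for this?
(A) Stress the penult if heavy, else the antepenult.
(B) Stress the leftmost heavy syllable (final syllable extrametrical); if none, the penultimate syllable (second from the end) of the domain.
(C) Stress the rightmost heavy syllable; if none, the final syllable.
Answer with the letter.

B

Rule A → syllable 4 (observed: 1).
Rule B → syllable 1 ✓.
Rule C → syllable 5 (observed: 1).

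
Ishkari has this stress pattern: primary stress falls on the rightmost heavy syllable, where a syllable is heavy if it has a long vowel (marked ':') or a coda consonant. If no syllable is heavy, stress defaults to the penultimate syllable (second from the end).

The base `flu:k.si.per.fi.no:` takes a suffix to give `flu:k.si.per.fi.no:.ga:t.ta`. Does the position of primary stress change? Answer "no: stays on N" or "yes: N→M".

yes: 5→6

Base `flu:k.si.per.fi.no:` (5 syllables):
  Weights: 1 flu:k H, 2 si L, 3 per H, 4 fi L, 5 no: H.
  Heavy syllables in the domain: 1, 3, 5. The rightmost is syllable 5 (no:).
  → primary stress on syllable 5.
Suffixed `flu:k.si.per.fi.no:.ga:t.ta` (7 syllables):
  Weights: 1 flu:k H, 2 si L, 3 per H, 4 fi L, 5 no: H, 6 ga:t H, 7 ta L.
  Heavy syllables in the domain: 1, 3, 5, 6. The rightmost is syllable 6 (ga:t).
  → primary stress on syllable 6.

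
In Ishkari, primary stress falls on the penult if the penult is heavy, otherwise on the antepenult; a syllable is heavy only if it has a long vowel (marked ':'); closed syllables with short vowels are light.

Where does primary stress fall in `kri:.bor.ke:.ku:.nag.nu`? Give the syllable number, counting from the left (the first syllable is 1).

Weights: 4 ku: H, 5 nag L, 6 nu L.
The penult (syllable 5, nag) is light, so stress falls on the antepenult (syllable 4, ku:).
Primary stress: syllable 4 → kri:.bor.ke:.ˈku:.nag.nu.

4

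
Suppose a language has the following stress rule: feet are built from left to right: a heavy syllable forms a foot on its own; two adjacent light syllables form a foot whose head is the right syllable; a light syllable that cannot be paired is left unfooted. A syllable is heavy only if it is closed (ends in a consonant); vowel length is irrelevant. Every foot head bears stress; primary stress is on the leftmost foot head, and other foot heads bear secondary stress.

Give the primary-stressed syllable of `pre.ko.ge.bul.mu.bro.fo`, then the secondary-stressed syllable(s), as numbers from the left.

Weights: 1 pre L, 2 ko L, 3 ge L, 4 bul H, 5 mu L, 6 bro L, 7 fo L.
Parse left to right (heavy = foot alone; LL = one foot; stranded L unfooted): (pre.ˈko) ge (ˈbul) (mu.ˈbro) fo.
Foot heads: 2, 4, 6.
Primary stress on the leftmost head = syllable 2.
Secondary stress on 4, 6: pre.ˈko.ge.ˌbul.mu.ˌbro.fo.

primary 2, secondary 4, 6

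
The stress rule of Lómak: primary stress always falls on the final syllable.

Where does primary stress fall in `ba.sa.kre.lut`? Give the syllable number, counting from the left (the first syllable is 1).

The word has 4 syllables; the final syllable is syllable 4 (lut).
Primary stress: syllable 4 → ba.sa.kre.ˈlut.

4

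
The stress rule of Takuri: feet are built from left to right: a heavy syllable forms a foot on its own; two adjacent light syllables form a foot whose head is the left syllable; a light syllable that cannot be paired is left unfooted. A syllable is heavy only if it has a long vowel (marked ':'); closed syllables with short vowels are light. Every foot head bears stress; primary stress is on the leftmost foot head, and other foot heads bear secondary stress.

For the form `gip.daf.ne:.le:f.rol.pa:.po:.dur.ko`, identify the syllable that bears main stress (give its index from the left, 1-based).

1

Weights: 1 gip L, 2 daf L, 3 ne: H, 4 le:f H, 5 rol L, 6 pa: H, 7 po: H, 8 dur L, 9 ko L.
Parse left to right (heavy = foot alone; LL = one foot; stranded L unfooted): (ˈgip.daf) (ˈne:) (ˈle:f) rol (ˈpa:) (ˈpo:) (ˈdur.ko).
Foot heads: 1, 3, 4, 6, 7, 8.
Primary stress on the leftmost head = syllable 1.
Primary stress: syllable 1 → ˈgip.daf.ne:.le:f.rol.pa:.po:.dur.ko.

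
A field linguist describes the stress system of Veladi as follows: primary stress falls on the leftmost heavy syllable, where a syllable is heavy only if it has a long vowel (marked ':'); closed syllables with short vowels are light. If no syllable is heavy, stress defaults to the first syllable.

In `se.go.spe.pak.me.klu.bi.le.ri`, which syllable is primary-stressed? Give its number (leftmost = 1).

1

Weights: 1 se L, 2 go L, 3 spe L, 4 pak L, 5 me L, 6 klu L, 7 bi L, 8 le L, 9 ri L.
No heavy syllable in the domain; default to the first syllable = syllable 1.
Primary stress: syllable 1 → ˈse.go.spe.pak.me.klu.bi.le.ri.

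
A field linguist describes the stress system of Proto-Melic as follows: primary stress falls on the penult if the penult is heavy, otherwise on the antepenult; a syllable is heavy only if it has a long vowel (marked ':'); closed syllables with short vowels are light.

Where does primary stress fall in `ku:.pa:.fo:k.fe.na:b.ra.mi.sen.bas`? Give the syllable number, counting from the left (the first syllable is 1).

7

Weights: 7 mi L, 8 sen L, 9 bas L.
The penult (syllable 8, sen) is light, so stress falls on the antepenult (syllable 7, mi).
Primary stress: syllable 7 → ku:.pa:.fo:k.fe.na:b.ra.ˈmi.sen.bas.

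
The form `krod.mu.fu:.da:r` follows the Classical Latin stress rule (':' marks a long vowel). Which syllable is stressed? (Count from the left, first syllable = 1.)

3

Classical Latin: stress the penult if heavy (long vowel or closed), else the antepenult.
Weights: 2 mu L, 3 fu: H, 4 da:r H.
The penult (syllable 3, fu:) is heavy, so it takes stress.
Stress on syllable 3: krod.mu.ˈfu:.da:r.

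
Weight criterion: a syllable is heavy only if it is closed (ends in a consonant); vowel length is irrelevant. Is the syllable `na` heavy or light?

light

`na`: short vowel, open (no coda). Open (no coda) → light.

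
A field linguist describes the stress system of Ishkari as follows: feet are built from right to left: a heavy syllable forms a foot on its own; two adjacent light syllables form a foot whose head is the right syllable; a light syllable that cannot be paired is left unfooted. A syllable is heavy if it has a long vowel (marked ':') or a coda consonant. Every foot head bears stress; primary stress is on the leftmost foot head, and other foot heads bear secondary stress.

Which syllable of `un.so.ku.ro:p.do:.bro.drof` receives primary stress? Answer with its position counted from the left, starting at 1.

Weights: 1 un H, 2 so L, 3 ku L, 4 ro:p H, 5 do: H, 6 bro L, 7 drof H.
Parse right to left (heavy = foot alone; LL = one foot; stranded L unfooted): (ˈun) (so.ˈku) (ˈro:p) (ˈdo:) bro (ˈdrof).
Foot heads: 1, 3, 4, 5, 7.
Primary stress on the leftmost head = syllable 1.
Primary stress: syllable 1 → ˈun.so.ku.ro:p.do:.bro.drof.

1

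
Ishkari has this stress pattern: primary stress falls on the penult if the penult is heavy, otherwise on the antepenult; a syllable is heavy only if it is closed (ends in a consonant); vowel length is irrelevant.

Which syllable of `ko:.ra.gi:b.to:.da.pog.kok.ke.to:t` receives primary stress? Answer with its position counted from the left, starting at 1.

Weights: 7 kok H, 8 ke L, 9 to:t H.
The penult (syllable 8, ke) is light, so stress falls on the antepenult (syllable 7, kok).
Primary stress: syllable 7 → ko:.ra.gi:b.to:.da.pog.ˈkok.ke.to:t.

7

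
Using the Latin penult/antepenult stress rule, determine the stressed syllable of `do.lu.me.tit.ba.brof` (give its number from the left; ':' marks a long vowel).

4

Classical Latin: stress the penult if heavy (long vowel or closed), else the antepenult.
Weights: 4 tit H, 5 ba L, 6 brof H.
The penult (syllable 5, ba) is light, so stress falls on the antepenult (syllable 4, tit).
Stress on syllable 4: do.lu.me.ˈtit.ba.brof.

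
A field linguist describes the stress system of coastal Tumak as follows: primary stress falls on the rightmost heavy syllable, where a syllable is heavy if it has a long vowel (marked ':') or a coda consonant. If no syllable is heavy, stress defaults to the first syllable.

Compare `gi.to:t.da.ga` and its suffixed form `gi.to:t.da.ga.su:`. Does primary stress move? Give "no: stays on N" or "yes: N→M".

yes: 2→5

Base `gi.to:t.da.ga` (4 syllables):
  Weights: 1 gi L, 2 to:t H, 3 da L, 4 ga L.
  Heavy syllables in the domain: 2. The rightmost is syllable 2 (to:t).
  → primary stress on syllable 2.
Suffixed `gi.to:t.da.ga.su:` (5 syllables):
  Weights: 1 gi L, 2 to:t H, 3 da L, 4 ga L, 5 su: H.
  Heavy syllables in the domain: 2, 5. The rightmost is syllable 5 (su:).
  → primary stress on syllable 5.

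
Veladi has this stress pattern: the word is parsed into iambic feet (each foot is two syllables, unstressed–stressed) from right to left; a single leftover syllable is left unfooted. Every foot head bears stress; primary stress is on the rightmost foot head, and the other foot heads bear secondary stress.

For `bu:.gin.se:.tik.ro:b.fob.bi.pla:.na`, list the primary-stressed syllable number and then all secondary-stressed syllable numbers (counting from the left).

primary 9, secondary 3, 5, 7

Parse right to left into iambic (σˈσ) feet: bu: (gin.ˈse:) (tik.ˈro:b) (fob.ˈbi) (pla:.ˈna). Syllable 1 is left unfooted.
Foot heads (stressed positions): 3, 5, 7, 9.
End Rule Rightmost: primary stress on the rightmost head = syllable 9.
Secondary stress on 3, 5, 7: bu:.gin.ˌse:.tik.ˌro:b.fob.ˌbi.pla:.ˈna.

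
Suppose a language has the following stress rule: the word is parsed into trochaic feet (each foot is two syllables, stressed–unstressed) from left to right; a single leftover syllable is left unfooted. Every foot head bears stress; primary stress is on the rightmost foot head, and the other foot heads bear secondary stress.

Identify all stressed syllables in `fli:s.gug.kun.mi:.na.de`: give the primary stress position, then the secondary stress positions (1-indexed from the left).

Parse left to right into trochaic (ˈσσ) feet: (ˈfli:s.gug) (ˈkun.mi:) (ˈna.de).
Foot heads (stressed positions): 1, 3, 5.
End Rule Rightmost: primary stress on the rightmost head = syllable 5.
Secondary stress on 1, 3: ˌfli:s.gug.ˌkun.mi:.ˈna.de.

primary 5, secondary 1, 3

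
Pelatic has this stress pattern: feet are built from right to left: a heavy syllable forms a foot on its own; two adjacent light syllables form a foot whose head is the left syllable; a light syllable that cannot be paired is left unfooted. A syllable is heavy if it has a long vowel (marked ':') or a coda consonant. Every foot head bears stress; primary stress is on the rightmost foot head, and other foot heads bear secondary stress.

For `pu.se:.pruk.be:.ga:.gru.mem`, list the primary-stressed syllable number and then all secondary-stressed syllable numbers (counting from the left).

Weights: 1 pu L, 2 se: H, 3 pruk H, 4 be: H, 5 ga: H, 6 gru L, 7 mem H.
Parse right to left (heavy = foot alone; LL = one foot; stranded L unfooted): pu (ˈse:) (ˈpruk) (ˈbe:) (ˈga:) gru (ˈmem).
Foot heads: 2, 3, 4, 5, 7.
Primary stress on the rightmost head = syllable 7.
Secondary stress on 2, 3, 4, 5: pu.ˌse:.ˌpruk.ˌbe:.ˌga:.gru.ˈmem.

primary 7, secondary 2, 3, 4, 5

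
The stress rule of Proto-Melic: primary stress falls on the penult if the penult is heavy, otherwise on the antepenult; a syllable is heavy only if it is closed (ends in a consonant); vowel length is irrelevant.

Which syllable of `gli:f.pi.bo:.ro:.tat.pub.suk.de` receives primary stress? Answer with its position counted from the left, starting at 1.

Weights: 6 pub H, 7 suk H, 8 de L.
The penult (syllable 7, suk) is heavy, so it takes stress.
Primary stress: syllable 7 → gli:f.pi.bo:.ro:.tat.pub.ˈsuk.de.

7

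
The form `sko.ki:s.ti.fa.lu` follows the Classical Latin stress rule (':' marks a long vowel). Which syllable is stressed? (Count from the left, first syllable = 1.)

3

Classical Latin: stress the penult if heavy (long vowel or closed), else the antepenult.
Weights: 3 ti L, 4 fa L, 5 lu L.
The penult (syllable 4, fa) is light, so stress falls on the antepenult (syllable 3, ti).
Stress on syllable 3: sko.ki:s.ˈti.fa.lu.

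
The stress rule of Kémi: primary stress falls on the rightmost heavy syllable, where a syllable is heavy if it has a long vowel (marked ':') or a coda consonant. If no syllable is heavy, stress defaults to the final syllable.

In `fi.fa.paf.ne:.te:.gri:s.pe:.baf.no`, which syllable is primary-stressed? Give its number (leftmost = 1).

8

Weights: 1 fi L, 2 fa L, 3 paf H, 4 ne: H, 5 te: H, 6 gri:s H, 7 pe: H, 8 baf H, 9 no L.
Heavy syllables in the domain: 3, 4, 5, 6, 7, 8. The rightmost is syllable 8 (baf).
Primary stress: syllable 8 → fi.fa.paf.ne:.te:.gri:s.pe:.ˈbaf.no.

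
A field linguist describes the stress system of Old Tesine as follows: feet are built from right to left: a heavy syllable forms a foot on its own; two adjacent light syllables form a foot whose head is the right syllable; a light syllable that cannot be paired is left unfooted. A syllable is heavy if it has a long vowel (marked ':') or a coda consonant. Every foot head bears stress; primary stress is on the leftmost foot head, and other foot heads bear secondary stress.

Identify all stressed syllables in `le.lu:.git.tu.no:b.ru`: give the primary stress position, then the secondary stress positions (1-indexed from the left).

Weights: 1 le L, 2 lu: H, 3 git H, 4 tu L, 5 no:b H, 6 ru L.
Parse right to left (heavy = foot alone; LL = one foot; stranded L unfooted): le (ˈlu:) (ˈgit) tu (ˈno:b) ru.
Foot heads: 2, 3, 5.
Primary stress on the leftmost head = syllable 2.
Secondary stress on 3, 5: le.ˈlu:.ˌgit.tu.ˌno:b.ru.

primary 2, secondary 3, 5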